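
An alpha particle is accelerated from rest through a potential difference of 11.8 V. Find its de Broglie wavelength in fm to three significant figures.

λ = 2960 fm

KE = 2eV = 2 × 1.602 × 10⁻¹⁹ × 11.80 = 3.781 × 10⁻¹⁸ J.
p = √(2mKE) = √(2 × 6.645 × 10⁻²⁷ × 3.781 × 10⁻¹⁸) = 2.242 × 10⁻²² kg·m/s.
λ = h/p = 6.626 × 10⁻³⁴ / 2.242 × 10⁻²² = 2.96 × 10⁻¹² m = 2960 fm.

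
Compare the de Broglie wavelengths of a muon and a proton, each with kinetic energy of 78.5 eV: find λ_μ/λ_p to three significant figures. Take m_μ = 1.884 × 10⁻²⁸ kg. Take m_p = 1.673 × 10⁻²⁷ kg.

At fixed KE, p = √(2mKE) so λ = h/p ∝ 1/√m.
λ_μ/λ_p = √(m_p/m_μ) = √(1.673 × 10⁻²⁷/1.884 × 10⁻²⁸) = √(8.880) = 2.98.

λ_μ/λ_p = 2.98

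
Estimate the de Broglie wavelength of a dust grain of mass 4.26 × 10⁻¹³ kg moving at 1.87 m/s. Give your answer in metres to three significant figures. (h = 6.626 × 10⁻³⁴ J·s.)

λ = 8.32 × 10⁻²² m

p = mv = 4.26 × 10⁻¹³ × 1.87 = 7.966 × 10⁻¹³ kg·m/s.
λ = h/p = 6.626 × 10⁻³⁴ / 7.966 × 10⁻¹³ = 8.32 × 10⁻²² m.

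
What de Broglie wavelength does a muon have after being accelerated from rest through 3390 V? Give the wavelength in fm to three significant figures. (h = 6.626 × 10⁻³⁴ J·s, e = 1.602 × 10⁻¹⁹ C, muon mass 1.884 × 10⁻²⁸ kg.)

λ = 1460 fm

KE = eV = 1.602 × 10⁻¹⁹ × 3390 = 5.431 × 10⁻¹⁶ J.
p = √(2mKE) = √(2 × 1.884 × 10⁻²⁸ × 5.431 × 10⁻¹⁶) = 4.524 × 10⁻²² kg·m/s.
λ = h/p = 6.626 × 10⁻³⁴ / 4.524 × 10⁻²² = 1.46 × 10⁻¹² m = 1460 fm.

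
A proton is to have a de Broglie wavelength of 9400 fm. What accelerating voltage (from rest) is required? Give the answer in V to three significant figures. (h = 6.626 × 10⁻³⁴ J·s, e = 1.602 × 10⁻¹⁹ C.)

V = 9.27 V

p = h/λ = 6.626 × 10⁻³⁴ / 9.400 × 10⁻¹² = 7.049 × 10⁻²³ kg·m/s.
KE = p²/(2m) = 1.485 × 10⁻¹⁸ J.
V = KE/e = 1.485 × 10⁻¹⁸ / (1.602 × 10⁻¹⁹) = 9.27 V.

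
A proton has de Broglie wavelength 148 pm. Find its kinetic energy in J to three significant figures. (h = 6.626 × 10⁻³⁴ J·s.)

KE = 5.99 × 10⁻²¹ J

p = h/λ = 6.626 × 10⁻³⁴ / 1.480 × 10⁻¹⁰ = 4.477 × 10⁻²⁴ kg·m/s.
KE = p²/(2m) = (4.477 × 10⁻²⁴)² / (2 × 1.673 × 10⁻²⁷) = 5.990 × 10⁻²¹ J = 5.99 × 10⁻²¹ J.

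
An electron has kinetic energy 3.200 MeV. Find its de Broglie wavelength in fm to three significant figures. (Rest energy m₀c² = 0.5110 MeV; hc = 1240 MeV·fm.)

λ = 337 fm

Total energy E = KE + m₀c² = 3.200 + 0.5110 = 3.7110 MeV.
(pc)² = E² − (m₀c²)² = (3.7110)² − (0.5110)² = 13.51 MeV², so pc = 3.676 MeV.
λ = hc/(pc) = 1240 MeV·fm / 3.676 MeV = 337 fm.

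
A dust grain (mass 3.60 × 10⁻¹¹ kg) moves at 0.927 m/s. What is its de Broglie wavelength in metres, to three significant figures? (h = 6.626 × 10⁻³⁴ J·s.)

λ = 1.99 × 10⁻²³ m

p = mv = 3.60 × 10⁻¹¹ × 0.927 = 3.337 × 10⁻¹¹ kg·m/s.
λ = h/p = 6.626 × 10⁻³⁴ / 3.337 × 10⁻¹¹ = 1.99 × 10⁻²³ m.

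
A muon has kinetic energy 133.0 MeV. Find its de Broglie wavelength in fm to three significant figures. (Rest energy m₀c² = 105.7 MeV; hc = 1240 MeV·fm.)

λ = 5.79 fm

Total energy E = KE + m₀c² = 133.0 + 105.7 = 238.7 MeV.
(pc)² = E² − (m₀c²)² = (238.7)² − (105.7)² = 4.581 × 10⁴ MeV², so pc = 214.0 MeV.
λ = hc/(pc) = 1240 MeV·fm / 214.0 MeV = 5.79 fm.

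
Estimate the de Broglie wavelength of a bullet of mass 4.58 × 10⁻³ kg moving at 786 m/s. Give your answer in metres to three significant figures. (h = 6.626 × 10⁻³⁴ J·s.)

p = mv = 4.58 × 10⁻³ × 786 = 3.600 kg·m/s.
λ = h/p = 6.626 × 10⁻³⁴ / 3.600 = 1.84 × 10⁻³⁴ m.

λ = 1.84 × 10⁻³⁴ m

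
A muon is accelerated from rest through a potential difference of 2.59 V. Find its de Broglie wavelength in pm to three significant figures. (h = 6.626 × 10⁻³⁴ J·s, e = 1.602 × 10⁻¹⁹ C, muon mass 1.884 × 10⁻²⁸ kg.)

KE = eV = 1.602 × 10⁻¹⁹ × 2.590 = 4.149 × 10⁻¹⁹ J.
p = √(2mKE) = √(2 × 1.884 × 10⁻²⁸ × 4.149 × 10⁻¹⁹) = 1.250 × 10⁻²³ kg·m/s.
λ = h/p = 6.626 × 10⁻³⁴ / 1.250 × 10⁻²³ = 5.30 × 10⁻¹¹ m = 53.0 pm.

λ = 53.0 pm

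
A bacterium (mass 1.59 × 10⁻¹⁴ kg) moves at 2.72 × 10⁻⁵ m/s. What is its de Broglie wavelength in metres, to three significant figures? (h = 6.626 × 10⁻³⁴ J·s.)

λ = 1.53 × 10⁻¹⁵ m

p = mv = 1.59 × 10⁻¹⁴ × 2.72 × 10⁻⁵ = 4.325 × 10⁻¹⁹ kg·m/s.
λ = h/p = 6.626 × 10⁻³⁴ / 4.325 × 10⁻¹⁹ = 1.53 × 10⁻¹⁵ m.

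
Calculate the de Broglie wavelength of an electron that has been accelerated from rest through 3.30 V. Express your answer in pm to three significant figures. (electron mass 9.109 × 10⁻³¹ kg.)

KE = eV = 1.602 × 10⁻¹⁹ × 3.300 = 5.287 × 10⁻¹⁹ J.
p = √(2mKE) = √(2 × 9.109 × 10⁻³¹ × 5.287 × 10⁻¹⁹) = 9.814 × 10⁻²⁵ kg·m/s.
λ = h/p = 6.626 × 10⁻³⁴ / 9.814 × 10⁻²⁵ = 6.75 × 10⁻¹⁰ m = 675 pm.

λ = 675 pm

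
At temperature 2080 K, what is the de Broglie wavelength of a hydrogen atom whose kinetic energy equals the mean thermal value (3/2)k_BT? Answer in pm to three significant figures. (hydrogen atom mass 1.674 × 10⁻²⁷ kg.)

λ = 55.2 pm

KE = (3/2)k_BT = 1.5 × 1.381 × 10⁻²³ × 2080 = 4.309 × 10⁻²⁰ J.
p = √(2mKE) = √(2 × 1.674 × 10⁻²⁷ × 4.309 × 10⁻²⁰) = 1.201 × 10⁻²³ kg·m/s.
λ = h/p = 5.52 × 10⁻¹¹ m = 55.2 pm.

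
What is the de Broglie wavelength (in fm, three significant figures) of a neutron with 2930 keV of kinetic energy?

λ = 16.7 fm

KE = 2930 keV = 4.694 × 10⁻¹³ J.
p = √(2mKE) = √(2 × 1.675 × 10⁻²⁷ × 4.694 × 10⁻¹³) = 3.965 × 10⁻²⁰ kg·m/s.
λ = h/p = 6.626 × 10⁻³⁴ / 3.965 × 10⁻²⁰ = 1.67 × 10⁻¹⁴ m = 16.7 fm.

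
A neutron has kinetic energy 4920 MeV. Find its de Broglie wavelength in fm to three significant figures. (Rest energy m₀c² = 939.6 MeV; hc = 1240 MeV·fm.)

λ = 0.214 fm

Total energy E = KE + m₀c² = 4920 + 939.6 = 5859.6 MeV.
(pc)² = E² − (m₀c²)² = (5859.6)² − (939.6)² = 3.345 × 10⁷ MeV², so pc = 5784 MeV.
λ = hc/(pc) = 1240 MeV·fm / 5784 MeV = 0.214 fm.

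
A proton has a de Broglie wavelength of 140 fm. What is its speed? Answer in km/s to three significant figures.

p = h/λ = 6.626 × 10⁻³⁴ / 1.400 × 10⁻¹³ = 4.733 × 10⁻²¹ kg·m/s.
v = p/m = 4.733 × 10⁻²¹ / 1.673 × 10⁻²⁷ = 2.83 × 10⁶ m/s = 2830 km/s.

v = 2830 km/s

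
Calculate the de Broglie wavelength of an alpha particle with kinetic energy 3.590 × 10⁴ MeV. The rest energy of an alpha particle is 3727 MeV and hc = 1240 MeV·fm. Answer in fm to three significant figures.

λ = 0.0314 fm

Total energy E = KE + m₀c² = 3.590 × 10⁴ + 3727 = 39627 MeV.
(pc)² = E² − (m₀c²)² = (39627)² − (3727)² = 1.556 × 10⁹ MeV², so pc = 3.945 × 10⁴ MeV.
λ = hc/(pc) = 1240 MeV·fm / 3.945 × 10⁴ MeV = 0.0314 fm.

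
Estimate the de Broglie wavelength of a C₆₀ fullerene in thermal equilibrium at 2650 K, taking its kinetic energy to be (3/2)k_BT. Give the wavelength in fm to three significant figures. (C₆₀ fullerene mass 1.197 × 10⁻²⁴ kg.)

λ = 1830 fm

KE = (3/2)k_BT = 1.5 × 1.381 × 10⁻²³ × 2650 = 5.489 × 10⁻²⁰ J.
p = √(2mKE) = √(2 × 1.197 × 10⁻²⁴ × 5.489 × 10⁻²⁰) = 3.625 × 10⁻²² kg·m/s.
λ = h/p = 1.83 × 10⁻¹² m = 1830 fm.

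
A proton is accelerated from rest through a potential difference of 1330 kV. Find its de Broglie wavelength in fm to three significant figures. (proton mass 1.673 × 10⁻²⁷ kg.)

KE = eV = 1.602 × 10⁻¹⁹ × 1.330 × 10⁶ = 2.131 × 10⁻¹³ J.
p = √(2mKE) = √(2 × 1.673 × 10⁻²⁷ × 2.131 × 10⁻¹³) = 2.670 × 10⁻²⁰ kg·m/s.
λ = h/p = 6.626 × 10⁻³⁴ / 2.670 × 10⁻²⁰ = 2.48 × 10⁻¹⁴ m = 24.8 fm.

λ = 24.8 fm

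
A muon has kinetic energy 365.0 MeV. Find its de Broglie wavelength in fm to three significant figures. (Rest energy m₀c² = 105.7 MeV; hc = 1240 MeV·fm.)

λ = 2.70 fm

Total energy E = KE + m₀c² = 365.0 + 105.7 = 470.7 MeV.
(pc)² = E² − (m₀c²)² = (470.7)² − (105.7)² = 2.104 × 10⁵ MeV², so pc = 458.7 MeV.
λ = hc/(pc) = 1240 MeV·fm / 458.7 MeV = 2.70 fm.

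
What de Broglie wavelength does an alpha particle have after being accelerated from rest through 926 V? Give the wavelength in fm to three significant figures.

λ = 334 fm

KE = 2eV = 2 × 1.602 × 10⁻¹⁹ × 926.0 = 2.967 × 10⁻¹⁶ J.
p = √(2mKE) = √(2 × 6.645 × 10⁻²⁷ × 2.967 × 10⁻¹⁶) = 1.986 × 10⁻²¹ kg·m/s.
λ = h/p = 6.626 × 10⁻³⁴ / 1.986 × 10⁻²¹ = 3.34 × 10⁻¹³ m = 334 fm.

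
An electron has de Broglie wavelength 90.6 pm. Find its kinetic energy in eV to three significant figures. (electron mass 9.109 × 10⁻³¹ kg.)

p = h/λ = 6.626 × 10⁻³⁴ / 9.060 × 10⁻¹¹ = 7.313 × 10⁻²⁴ kg·m/s.
KE = p²/(2m) = (7.313 × 10⁻²⁴)² / (2 × 9.109 × 10⁻³¹) = 2.936 × 10⁻¹⁷ J = 183 eV.

KE = 183 eV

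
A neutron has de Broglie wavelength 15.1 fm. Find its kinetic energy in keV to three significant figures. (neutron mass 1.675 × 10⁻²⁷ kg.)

KE = 3590 keV

p = h/λ = 6.626 × 10⁻³⁴ / 1.510 × 10⁻¹⁴ = 4.388 × 10⁻²⁰ kg·m/s.
KE = p²/(2m) = (4.388 × 10⁻²⁰)² / (2 × 1.675 × 10⁻²⁷) = 5.748 × 10⁻¹³ J = 3590 keV.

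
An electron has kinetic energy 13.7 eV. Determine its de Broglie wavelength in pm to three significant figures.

KE = 13.7 eV = 2.195 × 10⁻¹⁸ J.
p = √(2mKE) = √(2 × 9.109 × 10⁻³¹ × 2.195 × 10⁻¹⁸) = 2.000 × 10⁻²⁴ kg·m/s.
λ = h/p = 6.626 × 10⁻³⁴ / 2.000 × 10⁻²⁴ = 3.31 × 10⁻¹⁰ m = 331 pm.

λ = 331 pm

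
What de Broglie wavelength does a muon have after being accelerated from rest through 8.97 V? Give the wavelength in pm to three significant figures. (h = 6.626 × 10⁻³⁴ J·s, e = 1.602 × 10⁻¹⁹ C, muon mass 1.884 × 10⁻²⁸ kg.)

KE = eV = 1.602 × 10⁻¹⁹ × 8.970 = 1.437 × 10⁻¹⁸ J.
p = √(2mKE) = √(2 × 1.884 × 10⁻²⁸ × 1.437 × 10⁻¹⁸) = 2.327 × 10⁻²³ kg·m/s.
λ = h/p = 6.626 × 10⁻³⁴ / 2.327 × 10⁻²³ = 2.85 × 10⁻¹¹ m = 28.5 pm.

λ = 28.5 pm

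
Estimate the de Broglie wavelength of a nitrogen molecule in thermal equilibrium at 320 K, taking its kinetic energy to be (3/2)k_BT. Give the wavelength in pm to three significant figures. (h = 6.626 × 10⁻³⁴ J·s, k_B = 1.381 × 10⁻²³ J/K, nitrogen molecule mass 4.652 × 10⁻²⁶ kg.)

KE = (3/2)k_BT = 1.5 × 1.381 × 10⁻²³ × 320 = 6.629 × 10⁻²¹ J.
p = √(2mKE) = √(2 × 4.652 × 10⁻²⁶ × 6.629 × 10⁻²¹) = 2.483 × 10⁻²³ kg·m/s.
λ = h/p = 2.67 × 10⁻¹¹ m = 26.7 pm.

λ = 26.7 pm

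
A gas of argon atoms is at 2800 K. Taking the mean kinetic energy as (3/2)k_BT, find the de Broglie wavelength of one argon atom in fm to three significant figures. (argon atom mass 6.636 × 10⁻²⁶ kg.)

λ = 7550 fm

KE = (3/2)k_BT = 1.5 × 1.381 × 10⁻²³ × 2800 = 5.800 × 10⁻²⁰ J.
p = √(2mKE) = √(2 × 6.636 × 10⁻²⁶ × 5.800 × 10⁻²⁰) = 8.774 × 10⁻²³ kg·m/s.
λ = h/p = 7.55 × 10⁻¹² m = 7550 fm.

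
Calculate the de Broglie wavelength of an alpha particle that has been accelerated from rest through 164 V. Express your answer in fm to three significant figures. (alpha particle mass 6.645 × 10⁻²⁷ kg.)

λ = 793 fm

KE = 2eV = 2 × 1.602 × 10⁻¹⁹ × 164.0 = 5.255 × 10⁻¹⁷ J.
p = √(2mKE) = √(2 × 6.645 × 10⁻²⁷ × 5.255 × 10⁻¹⁷) = 8.357 × 10⁻²² kg·m/s.
λ = h/p = 6.626 × 10⁻³⁴ / 8.357 × 10⁻²² = 7.93 × 10⁻¹³ m = 793 fm.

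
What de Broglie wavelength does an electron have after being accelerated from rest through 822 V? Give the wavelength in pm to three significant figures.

λ = 42.8 pm

KE = eV = 1.602 × 10⁻¹⁹ × 822.0 = 1.317 × 10⁻¹⁶ J.
p = √(2mKE) = √(2 × 9.109 × 10⁻³¹ × 1.317 × 10⁻¹⁶) = 1.549 × 10⁻²³ kg·m/s.
λ = h/p = 6.626 × 10⁻³⁴ / 1.549 × 10⁻²³ = 4.28 × 10⁻¹¹ m = 42.8 pm.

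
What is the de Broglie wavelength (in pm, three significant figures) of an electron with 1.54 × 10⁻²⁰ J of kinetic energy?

p = √(2mKE) = √(2 × 9.109 × 10⁻³¹ × 1.540 × 10⁻²⁰) = 1.675 × 10⁻²⁵ kg·m/s.
λ = h/p = 6.626 × 10⁻³⁴ / 1.675 × 10⁻²⁵ = 3.96 × 10⁻⁹ m = 3960 pm.

λ = 3960 pm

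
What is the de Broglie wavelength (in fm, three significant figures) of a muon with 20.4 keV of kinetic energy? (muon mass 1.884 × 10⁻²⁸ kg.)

KE = 20.4 keV = 3.268 × 10⁻¹⁵ J.
p = √(2mKE) = √(2 × 1.884 × 10⁻²⁸ × 3.268 × 10⁻¹⁵) = 1.110 × 10⁻²¹ kg·m/s.
λ = h/p = 6.626 × 10⁻³⁴ / 1.110 × 10⁻²¹ = 5.97 × 10⁻¹³ m = 597 fm.

λ = 597 fm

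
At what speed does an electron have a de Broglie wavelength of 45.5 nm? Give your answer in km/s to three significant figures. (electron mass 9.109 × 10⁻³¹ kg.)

v = 16.0 km/s

p = h/λ = 6.626 × 10⁻³⁴ / 4.550 × 10⁻⁸ = 1.456 × 10⁻²⁶ kg·m/s.
v = p/m = 1.456 × 10⁻²⁶ / 9.109 × 10⁻³¹ = 1.60 × 10⁴ m/s = 16.0 km/s.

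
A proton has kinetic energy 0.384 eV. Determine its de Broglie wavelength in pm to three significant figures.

KE = 0.384 eV = 6.152 × 10⁻²⁰ J.
p = √(2mKE) = √(2 × 1.673 × 10⁻²⁷ × 6.152 × 10⁻²⁰) = 1.435 × 10⁻²³ kg·m/s.
λ = h/p = 6.626 × 10⁻³⁴ / 1.435 × 10⁻²³ = 4.62 × 10⁻¹¹ m = 46.2 pm.

λ = 46.2 pm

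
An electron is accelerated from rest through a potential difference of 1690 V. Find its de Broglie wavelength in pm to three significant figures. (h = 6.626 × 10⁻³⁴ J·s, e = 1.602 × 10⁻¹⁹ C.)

KE = eV = 1.602 × 10⁻¹⁹ × 1690 = 2.707 × 10⁻¹⁶ J.
p = √(2mKE) = √(2 × 9.109 × 10⁻³¹ × 2.707 × 10⁻¹⁶) = 2.221 × 10⁻²³ kg·m/s.
λ = h/p = 6.626 × 10⁻³⁴ / 2.221 × 10⁻²³ = 2.98 × 10⁻¹¹ m = 29.8 pm.

λ = 29.8 pm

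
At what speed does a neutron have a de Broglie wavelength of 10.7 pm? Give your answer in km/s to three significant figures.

v = 37.0 km/s

p = h/λ = 6.626 × 10⁻³⁴ / 1.070 × 10⁻¹¹ = 6.193 × 10⁻²³ kg·m/s.
v = p/m = 6.193 × 10⁻²³ / 1.675 × 10⁻²⁷ = 3.70 × 10⁴ m/s = 37.0 km/s.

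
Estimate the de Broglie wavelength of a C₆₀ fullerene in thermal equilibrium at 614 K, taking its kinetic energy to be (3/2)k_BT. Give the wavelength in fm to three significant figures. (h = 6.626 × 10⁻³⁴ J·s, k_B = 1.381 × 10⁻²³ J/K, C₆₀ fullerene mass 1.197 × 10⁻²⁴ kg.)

KE = (3/2)k_BT = 1.5 × 1.381 × 10⁻²³ × 614 = 1.272 × 10⁻²⁰ J.
p = √(2mKE) = √(2 × 1.197 × 10⁻²⁴ × 1.272 × 10⁻²⁰) = 1.745 × 10⁻²² kg·m/s.
λ = h/p = 3.80 × 10⁻¹² m = 3800 fm.

λ = 3800 fm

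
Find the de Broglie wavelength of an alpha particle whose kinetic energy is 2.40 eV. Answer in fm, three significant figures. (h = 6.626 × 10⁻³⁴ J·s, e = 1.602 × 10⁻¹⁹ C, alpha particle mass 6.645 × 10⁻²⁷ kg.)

λ = 9270 fm

KE = 2.40 eV = 3.845 × 10⁻¹⁹ J.
p = √(2mKE) = √(2 × 6.645 × 10⁻²⁷ × 3.845 × 10⁻¹⁹) = 7.148 × 10⁻²³ kg·m/s.
λ = h/p = 6.626 × 10⁻³⁴ / 7.148 × 10⁻²³ = 9.27 × 10⁻¹² m = 9270 fm.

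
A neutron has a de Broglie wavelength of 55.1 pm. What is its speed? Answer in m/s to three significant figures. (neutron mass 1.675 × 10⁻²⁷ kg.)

v = 7180 m/s

p = h/λ = 6.626 × 10⁻³⁴ / 5.510 × 10⁻¹¹ = 1.203 × 10⁻²³ kg·m/s.
v = p/m = 1.203 × 10⁻²³ / 1.675 × 10⁻²⁷ = 7.18 × 10³ m/s = 7180 m/s.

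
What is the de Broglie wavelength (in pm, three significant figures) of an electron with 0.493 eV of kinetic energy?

λ = 1750 pm

KE = 0.493 eV = 7.898 × 10⁻²⁰ J.
p = √(2mKE) = √(2 × 9.109 × 10⁻³¹ × 7.898 × 10⁻²⁰) = 3.793 × 10⁻²⁵ kg·m/s.
λ = h/p = 6.626 × 10⁻³⁴ / 3.793 × 10⁻²⁵ = 1.75 × 10⁻⁹ m = 1750 pm.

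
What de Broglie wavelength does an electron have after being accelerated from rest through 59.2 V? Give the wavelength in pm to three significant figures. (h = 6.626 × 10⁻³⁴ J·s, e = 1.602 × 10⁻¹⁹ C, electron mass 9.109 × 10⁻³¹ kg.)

KE = eV = 1.602 × 10⁻¹⁹ × 59.20 = 9.484 × 10⁻¹⁸ J.
p = √(2mKE) = √(2 × 9.109 × 10⁻³¹ × 9.484 × 10⁻¹⁸) = 4.157 × 10⁻²⁴ kg·m/s.
λ = h/p = 6.626 × 10⁻³⁴ / 4.157 × 10⁻²⁴ = 1.59 × 10⁻¹⁰ m = 159 pm.

λ = 159 pm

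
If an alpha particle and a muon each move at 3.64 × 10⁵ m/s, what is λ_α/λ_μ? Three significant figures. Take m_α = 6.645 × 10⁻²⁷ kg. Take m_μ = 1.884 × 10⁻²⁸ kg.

At fixed v, p = mv so λ = h/(mv) ∝ 1/m.
λ_α/λ_μ = m_μ/m_α = 1.884 × 10⁻²⁸/6.645 × 10⁻²⁷ = 0.0284.

λ_α/λ_μ = 0.0284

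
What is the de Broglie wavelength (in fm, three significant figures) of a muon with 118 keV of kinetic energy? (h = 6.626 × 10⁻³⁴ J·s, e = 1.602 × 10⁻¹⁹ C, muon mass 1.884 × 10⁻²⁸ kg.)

λ = 248 fm

KE = 118 keV = 1.890 × 10⁻¹⁴ J.
p = √(2mKE) = √(2 × 1.884 × 10⁻²⁸ × 1.890 × 10⁻¹⁴) = 2.669 × 10⁻²¹ kg·m/s.
λ = h/p = 6.626 × 10⁻³⁴ / 2.669 × 10⁻²¹ = 2.48 × 10⁻¹³ m = 248 fm.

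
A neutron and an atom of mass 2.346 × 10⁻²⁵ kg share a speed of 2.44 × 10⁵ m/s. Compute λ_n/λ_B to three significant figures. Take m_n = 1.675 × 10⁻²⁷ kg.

At fixed v, p = mv so λ = h/(mv) ∝ 1/m.
λ_n/λ_B = m_B/m_n = 2.346 × 10⁻²⁵/1.675 × 10⁻²⁷ = 140.

λ_n/λ_B = 140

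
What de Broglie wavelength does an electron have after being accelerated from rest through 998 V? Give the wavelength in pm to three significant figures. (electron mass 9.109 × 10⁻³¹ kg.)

λ = 38.8 pm

KE = eV = 1.602 × 10⁻¹⁹ × 998.0 = 1.599 × 10⁻¹⁶ J.
p = √(2mKE) = √(2 × 9.109 × 10⁻³¹ × 1.599 × 10⁻¹⁶) = 1.707 × 10⁻²³ kg·m/s.
λ = h/p = 6.626 × 10⁻³⁴ / 1.707 × 10⁻²³ = 3.88 × 10⁻¹¹ m = 38.8 pm.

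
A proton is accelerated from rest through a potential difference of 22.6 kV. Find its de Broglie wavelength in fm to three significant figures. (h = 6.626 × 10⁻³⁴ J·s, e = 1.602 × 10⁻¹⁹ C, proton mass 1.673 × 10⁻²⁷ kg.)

KE = eV = 1.602 × 10⁻¹⁹ × 2.260 × 10⁴ = 3.621 × 10⁻¹⁵ J.
p = √(2mKE) = √(2 × 1.673 × 10⁻²⁷ × 3.621 × 10⁻¹⁵) = 3.481 × 10⁻²¹ kg·m/s.
λ = h/p = 6.626 × 10⁻³⁴ / 3.481 × 10⁻²¹ = 1.90 × 10⁻¹³ m = 190 fm.

λ = 190 fm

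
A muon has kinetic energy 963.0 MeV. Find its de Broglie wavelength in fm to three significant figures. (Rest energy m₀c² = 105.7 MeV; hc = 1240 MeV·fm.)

Total energy E = KE + m₀c² = 963.0 + 105.7 = 1068.7 MeV.
(pc)² = E² − (m₀c²)² = (1068.7)² − (105.7)² = 1.131 × 10⁶ MeV², so pc = 1063 MeV.
λ = hc/(pc) = 1240 MeV·fm / 1063 MeV = 1.17 fm.

λ = 1.17 fm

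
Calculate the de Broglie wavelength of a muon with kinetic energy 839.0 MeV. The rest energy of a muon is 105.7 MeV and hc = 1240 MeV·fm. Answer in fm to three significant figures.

λ = 1.32 fm

Total energy E = KE + m₀c² = 839.0 + 105.7 = 944.7 MeV.
(pc)² = E² − (m₀c²)² = (944.7)² − (105.7)² = 8.813 × 10⁵ MeV², so pc = 938.8 MeV.
λ = hc/(pc) = 1240 MeV·fm / 938.8 MeV = 1.32 fm.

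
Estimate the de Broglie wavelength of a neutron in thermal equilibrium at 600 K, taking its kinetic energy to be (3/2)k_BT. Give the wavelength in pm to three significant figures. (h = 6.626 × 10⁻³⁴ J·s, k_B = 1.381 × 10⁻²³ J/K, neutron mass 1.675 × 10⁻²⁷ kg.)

KE = (3/2)k_BT = 1.5 × 1.381 × 10⁻²³ × 600 = 1.243 × 10⁻²⁰ J.
p = √(2mKE) = √(2 × 1.675 × 10⁻²⁷ × 1.243 × 10⁻²⁰) = 6.453 × 10⁻²⁴ kg·m/s.
λ = h/p = 1.03 × 10⁻¹⁰ m = 103 pm.

λ = 103 pm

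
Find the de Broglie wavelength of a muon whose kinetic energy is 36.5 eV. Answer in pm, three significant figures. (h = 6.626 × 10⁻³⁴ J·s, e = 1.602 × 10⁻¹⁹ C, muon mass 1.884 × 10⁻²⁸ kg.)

KE = 36.5 eV = 5.847 × 10⁻¹⁸ J.
p = √(2mKE) = √(2 × 1.884 × 10⁻²⁸ × 5.847 × 10⁻¹⁸) = 4.694 × 10⁻²³ kg·m/s.
λ = h/p = 6.626 × 10⁻³⁴ / 4.694 × 10⁻²³ = 1.41 × 10⁻¹¹ m = 14.1 pm.

λ = 14.1 pm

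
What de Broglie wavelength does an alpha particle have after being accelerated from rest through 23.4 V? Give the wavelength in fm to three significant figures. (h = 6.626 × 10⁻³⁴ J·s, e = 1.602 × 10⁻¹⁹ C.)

KE = 2eV = 2 × 1.602 × 10⁻¹⁹ × 23.40 = 7.497 × 10⁻¹⁸ J.
p = √(2mKE) = √(2 × 6.645 × 10⁻²⁷ × 7.497 × 10⁻¹⁸) = 3.157 × 10⁻²² kg·m/s.
λ = h/p = 6.626 × 10⁻³⁴ / 3.157 × 10⁻²² = 2.10 × 10⁻¹² m = 2100 fm.

λ = 2100 fm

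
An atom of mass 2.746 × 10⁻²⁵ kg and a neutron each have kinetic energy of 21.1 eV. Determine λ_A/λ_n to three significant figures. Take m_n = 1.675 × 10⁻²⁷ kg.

At fixed KE, p = √(2mKE) so λ = h/p ∝ 1/√m.
λ_A/λ_n = √(m_n/m_A) = √(1.675 × 10⁻²⁷/2.746 × 10⁻²⁵) = √(6.100 × 10⁻³) = 0.0781.

λ_A/λ_n = 0.0781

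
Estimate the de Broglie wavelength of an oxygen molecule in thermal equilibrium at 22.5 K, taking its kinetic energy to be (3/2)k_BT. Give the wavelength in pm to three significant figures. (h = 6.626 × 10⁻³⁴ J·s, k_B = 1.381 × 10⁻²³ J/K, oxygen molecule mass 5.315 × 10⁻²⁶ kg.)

λ = 94.1 pm

KE = (3/2)k_BT = 1.5 × 1.381 × 10⁻²³ × 22.5 = 4.661 × 10⁻²² J.
p = √(2mKE) = √(2 × 5.315 × 10⁻²⁶ × 4.661 × 10⁻²²) = 7.039 × 10⁻²⁴ kg·m/s.
λ = h/p = 9.41 × 10⁻¹¹ m = 94.1 pm.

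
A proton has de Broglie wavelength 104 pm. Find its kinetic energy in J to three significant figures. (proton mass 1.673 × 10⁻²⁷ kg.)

KE = 1.21 × 10⁻²⁰ J

p = h/λ = 6.626 × 10⁻³⁴ / 1.040 × 10⁻¹⁰ = 6.371 × 10⁻²⁴ kg·m/s.
KE = p²/(2m) = (6.371 × 10⁻²⁴)² / (2 × 1.673 × 10⁻²⁷) = 1.213 × 10⁻²⁰ J = 1.21 × 10⁻²⁰ J.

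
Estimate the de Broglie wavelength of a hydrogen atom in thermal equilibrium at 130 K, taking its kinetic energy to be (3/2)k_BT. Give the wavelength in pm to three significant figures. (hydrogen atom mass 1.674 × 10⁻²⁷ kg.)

λ = 221 pm

KE = (3/2)k_BT = 1.5 × 1.381 × 10⁻²³ × 130 = 2.693 × 10⁻²¹ J.
p = √(2mKE) = √(2 × 1.674 × 10⁻²⁷ × 2.693 × 10⁻²¹) = 3.003 × 10⁻²⁴ kg·m/s.
λ = h/p = 2.21 × 10⁻¹⁰ m = 221 pm.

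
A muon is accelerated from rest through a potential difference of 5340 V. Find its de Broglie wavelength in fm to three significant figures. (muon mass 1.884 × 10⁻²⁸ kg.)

λ = 1170 fm

KE = eV = 1.602 × 10⁻¹⁹ × 5340 = 8.555 × 10⁻¹⁶ J.
p = √(2mKE) = √(2 × 1.884 × 10⁻²⁸ × 8.555 × 10⁻¹⁶) = 5.678 × 10⁻²² kg·m/s.
λ = h/p = 6.626 × 10⁻³⁴ / 5.678 × 10⁻²² = 1.17 × 10⁻¹² m = 1170 fm.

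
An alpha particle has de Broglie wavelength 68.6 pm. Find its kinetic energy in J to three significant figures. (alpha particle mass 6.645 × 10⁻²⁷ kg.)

p = h/λ = 6.626 × 10⁻³⁴ / 6.860 × 10⁻¹¹ = 9.659 × 10⁻²⁴ kg·m/s.
KE = p²/(2m) = (9.659 × 10⁻²⁴)² / (2 × 6.645 × 10⁻²⁷) = 7.020 × 10⁻²¹ J = 7.02 × 10⁻²¹ J.

KE = 7.02 × 10⁻²¹ J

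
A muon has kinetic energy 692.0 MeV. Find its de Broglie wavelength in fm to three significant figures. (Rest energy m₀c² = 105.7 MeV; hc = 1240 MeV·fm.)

λ = 1.57 fm

Total energy E = KE + m₀c² = 692.0 + 105.7 = 797.7 MeV.
(pc)² = E² − (m₀c²)² = (797.7)² − (105.7)² = 6.252 × 10⁵ MeV², so pc = 790.7 MeV.
λ = hc/(pc) = 1240 MeV·fm / 790.7 MeV = 1.57 fm.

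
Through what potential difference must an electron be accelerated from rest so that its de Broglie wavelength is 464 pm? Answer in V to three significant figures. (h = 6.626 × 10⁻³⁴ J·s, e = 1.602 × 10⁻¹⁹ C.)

V = 6.99 V

p = h/λ = 6.626 × 10⁻³⁴ / 4.640 × 10⁻¹⁰ = 1.428 × 10⁻²⁴ kg·m/s.
KE = p²/(2m) = 1.119 × 10⁻¹⁸ J.
V = KE/e = 1.119 × 10⁻¹⁸ / (1.602 × 10⁻¹⁹) = 6.99 V.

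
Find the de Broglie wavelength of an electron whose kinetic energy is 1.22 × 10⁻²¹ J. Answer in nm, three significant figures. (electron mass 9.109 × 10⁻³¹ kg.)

p = √(2mKE) = √(2 × 9.109 × 10⁻³¹ × 1.220 × 10⁻²¹) = 4.714 × 10⁻²⁶ kg·m/s.
λ = h/p = 6.626 × 10⁻³⁴ / 4.714 × 10⁻²⁶ = 1.41 × 10⁻⁸ m = 14.1 nm.

λ = 14.1 nm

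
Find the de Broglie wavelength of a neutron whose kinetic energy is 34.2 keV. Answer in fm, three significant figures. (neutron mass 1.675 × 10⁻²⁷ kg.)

λ = 155 fm

KE = 34.2 keV = 5.479 × 10⁻¹⁵ J.
p = √(2mKE) = √(2 × 1.675 × 10⁻²⁷ × 5.479 × 10⁻¹⁵) = 4.284 × 10⁻²¹ kg·m/s.
λ = h/p = 6.626 × 10⁻³⁴ / 4.284 × 10⁻²¹ = 1.55 × 10⁻¹³ m = 155 fm.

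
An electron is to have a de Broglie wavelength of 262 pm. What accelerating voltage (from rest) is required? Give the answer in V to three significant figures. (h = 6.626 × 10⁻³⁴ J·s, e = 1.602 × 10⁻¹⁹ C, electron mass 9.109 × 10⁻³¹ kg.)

V = 21.9 V

p = h/λ = 6.626 × 10⁻³⁴ / 2.620 × 10⁻¹⁰ = 2.529 × 10⁻²⁴ kg·m/s.
KE = p²/(2m) = 3.511 × 10⁻¹⁸ J.
V = KE/e = 3.511 × 10⁻¹⁸ / (1.602 × 10⁻¹⁹) = 21.9 V.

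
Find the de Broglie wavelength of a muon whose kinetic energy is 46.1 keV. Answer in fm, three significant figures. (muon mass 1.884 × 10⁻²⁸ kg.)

λ = 397 fm

KE = 46.1 keV = 7.385 × 10⁻¹⁵ J.
p = √(2mKE) = √(2 × 1.884 × 10⁻²⁸ × 7.385 × 10⁻¹⁵) = 1.668 × 10⁻²¹ kg·m/s.
λ = h/p = 6.626 × 10⁻³⁴ / 1.668 × 10⁻²¹ = 3.97 × 10⁻¹³ m = 397 fm.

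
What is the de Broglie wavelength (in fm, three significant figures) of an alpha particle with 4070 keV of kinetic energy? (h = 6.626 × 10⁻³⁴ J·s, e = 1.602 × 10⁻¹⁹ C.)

λ = 7.12 fm

KE = 4070 keV = 6.520 × 10⁻¹³ J.
p = √(2mKE) = √(2 × 6.645 × 10⁻²⁷ × 6.520 × 10⁻¹³) = 9.309 × 10⁻²⁰ kg·m/s.
λ = h/p = 6.626 × 10⁻³⁴ / 9.309 × 10⁻²⁰ = 7.12 × 10⁻¹⁵ m = 7.12 fm.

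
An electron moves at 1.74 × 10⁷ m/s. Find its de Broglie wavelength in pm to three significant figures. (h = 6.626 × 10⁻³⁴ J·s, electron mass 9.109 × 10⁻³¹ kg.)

λ = 41.8 pm

p = mv = 9.109 × 10⁻³¹ × 1.74 × 10⁷ = 1.585 × 10⁻²³ kg·m/s.
λ = h/p = 6.626 × 10⁻³⁴ / 1.585 × 10⁻²³ = 4.18 × 10⁻¹¹ m = 41.8 pm.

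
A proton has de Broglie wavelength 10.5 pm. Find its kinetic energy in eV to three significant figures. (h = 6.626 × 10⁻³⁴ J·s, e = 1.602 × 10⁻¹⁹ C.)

p = h/λ = 6.626 × 10⁻³⁴ / 1.050 × 10⁻¹¹ = 6.310 × 10⁻²³ kg·m/s.
KE = p²/(2m) = (6.310 × 10⁻²³)² / (2 × 1.673 × 10⁻²⁷) = 1.190 × 10⁻¹⁸ J = 7.43 eV.

KE = 7.43 eV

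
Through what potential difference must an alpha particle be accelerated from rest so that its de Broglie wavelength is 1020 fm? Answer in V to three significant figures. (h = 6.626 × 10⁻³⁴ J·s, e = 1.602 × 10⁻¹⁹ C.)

p = h/λ = 6.626 × 10⁻³⁴ / 1.020 × 10⁻¹² = 6.496 × 10⁻²² kg·m/s.
KE = p²/(2m) = 3.175 × 10⁻¹⁷ J.
V = KE/2e = 3.175 × 10⁻¹⁷ / (2 × 1.602 × 10⁻¹⁹) = 99.1 V.

V = 99.1 V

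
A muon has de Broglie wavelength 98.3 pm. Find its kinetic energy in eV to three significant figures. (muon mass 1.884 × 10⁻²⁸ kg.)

p = h/λ = 6.626 × 10⁻³⁴ / 9.830 × 10⁻¹¹ = 6.741 × 10⁻²⁴ kg·m/s.
KE = p²/(2m) = (6.741 × 10⁻²⁴)² / (2 × 1.884 × 10⁻²⁸) = 1.206 × 10⁻¹⁹ J = 0.753 eV.

KE = 0.753 eV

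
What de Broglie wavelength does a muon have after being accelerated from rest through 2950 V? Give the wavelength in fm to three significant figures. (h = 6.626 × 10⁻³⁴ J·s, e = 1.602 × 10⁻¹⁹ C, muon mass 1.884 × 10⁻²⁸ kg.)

KE = eV = 1.602 × 10⁻¹⁹ × 2950 = 4.726 × 10⁻¹⁶ J.
p = √(2mKE) = √(2 × 1.884 × 10⁻²⁸ × 4.726 × 10⁻¹⁶) = 4.220 × 10⁻²² kg·m/s.
λ = h/p = 6.626 × 10⁻³⁴ / 4.220 × 10⁻²² = 1.57 × 10⁻¹² m = 1570 fm.

λ = 1570 fm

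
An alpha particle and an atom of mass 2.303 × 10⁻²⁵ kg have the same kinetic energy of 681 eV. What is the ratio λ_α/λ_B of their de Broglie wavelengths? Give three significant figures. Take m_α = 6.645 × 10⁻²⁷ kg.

λ_α/λ_B = 5.89

At fixed KE, p = √(2mKE) so λ = h/p ∝ 1/√m.
λ_α/λ_B = √(m_B/m_α) = √(2.303 × 10⁻²⁵/6.645 × 10⁻²⁷) = √(34.66) = 5.89.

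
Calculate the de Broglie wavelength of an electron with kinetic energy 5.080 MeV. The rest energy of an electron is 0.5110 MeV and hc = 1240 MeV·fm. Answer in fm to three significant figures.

Total energy E = KE + m₀c² = 5.080 + 0.5110 = 5.5910 MeV.
(pc)² = E² − (m₀c²)² = (5.5910)² − (0.5110)² = 31.00 MeV², so pc = 5.568 MeV.
λ = hc/(pc) = 1240 MeV·fm / 5.568 MeV = 223 fm.

λ = 223 fm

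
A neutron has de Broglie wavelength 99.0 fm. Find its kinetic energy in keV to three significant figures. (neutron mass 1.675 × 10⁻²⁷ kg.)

KE = 83.5 keV

p = h/λ = 6.626 × 10⁻³⁴ / 9.900 × 10⁻¹⁴ = 6.693 × 10⁻²¹ kg·m/s.
KE = p²/(2m) = (6.693 × 10⁻²¹)² / (2 × 1.675 × 10⁻²⁷) = 1.337 × 10⁻¹⁴ J = 83.5 keV.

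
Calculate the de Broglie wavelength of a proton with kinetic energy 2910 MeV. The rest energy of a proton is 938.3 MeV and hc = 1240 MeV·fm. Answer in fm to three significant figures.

λ = 0.332 fm

Total energy E = KE + m₀c² = 2910 + 938.3 = 3848.3 MeV.
(pc)² = E² − (m₀c²)² = (3848.3)² − (938.3)² = 1.393 × 10⁷ MeV², so pc = 3732 MeV.
λ = hc/(pc) = 1240 MeV·fm / 3732 MeV = 0.332 fm.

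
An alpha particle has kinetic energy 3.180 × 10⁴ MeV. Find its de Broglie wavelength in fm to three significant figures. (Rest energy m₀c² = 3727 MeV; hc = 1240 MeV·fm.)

Total energy E = KE + m₀c² = 3.180 × 10⁴ + 3727 = 35527 MeV.
(pc)² = E² − (m₀c²)² = (35527)² − (3727)² = 1.248 × 10⁹ MeV², so pc = 3.533 × 10⁴ MeV.
λ = hc/(pc) = 1240 MeV·fm / 3.533 × 10⁴ MeV = 0.0351 fm.

λ = 0.0351 fm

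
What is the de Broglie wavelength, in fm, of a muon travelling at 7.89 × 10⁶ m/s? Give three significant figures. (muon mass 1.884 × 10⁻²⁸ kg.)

p = mv = 1.884 × 10⁻²⁸ × 7.89 × 10⁶ = 1.486 × 10⁻²¹ kg·m/s.
λ = h/p = 6.626 × 10⁻³⁴ / 1.486 × 10⁻²¹ = 4.46 × 10⁻¹³ m = 446 fm.

λ = 446 fm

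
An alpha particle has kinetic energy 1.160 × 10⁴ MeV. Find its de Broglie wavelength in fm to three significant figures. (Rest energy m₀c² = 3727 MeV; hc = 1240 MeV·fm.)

Total energy E = KE + m₀c² = 1.160 × 10⁴ + 3727 = 15327 MeV.
(pc)² = E² − (m₀c²)² = (15327)² − (3727)² = 2.210 × 10⁸ MeV², so pc = 1.487 × 10⁴ MeV.
λ = hc/(pc) = 1240 MeV·fm / 1.487 × 10⁴ MeV = 0.0834 fm.

λ = 0.0834 fm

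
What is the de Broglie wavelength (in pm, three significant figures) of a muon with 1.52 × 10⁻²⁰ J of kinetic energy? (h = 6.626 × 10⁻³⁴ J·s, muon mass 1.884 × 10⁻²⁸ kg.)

λ = 277 pm

p = √(2mKE) = √(2 × 1.884 × 10⁻²⁸ × 1.520 × 10⁻²⁰) = 2.393 × 10⁻²⁴ kg·m/s.
λ = h/p = 6.626 × 10⁻³⁴ / 2.393 × 10⁻²⁴ = 2.77 × 10⁻¹⁰ m = 277 pm.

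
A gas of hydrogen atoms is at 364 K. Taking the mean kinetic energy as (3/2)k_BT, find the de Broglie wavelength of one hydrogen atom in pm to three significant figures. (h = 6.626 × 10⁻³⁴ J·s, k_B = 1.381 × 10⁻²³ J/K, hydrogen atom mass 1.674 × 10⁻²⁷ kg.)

λ = 132 pm

KE = (3/2)k_BT = 1.5 × 1.381 × 10⁻²³ × 364 = 7.540 × 10⁻²¹ J.
p = √(2mKE) = √(2 × 1.674 × 10⁻²⁷ × 7.540 × 10⁻²¹) = 5.024 × 10⁻²⁴ kg·m/s.
λ = h/p = 1.32 × 10⁻¹⁰ m = 132 pm.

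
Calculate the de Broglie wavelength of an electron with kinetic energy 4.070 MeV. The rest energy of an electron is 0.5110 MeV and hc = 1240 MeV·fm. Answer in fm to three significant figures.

λ = 272 fm

Total energy E = KE + m₀c² = 4.070 + 0.5110 = 4.5810 MeV.
(pc)² = E² − (m₀c²)² = (4.5810)² − (0.5110)² = 20.72 MeV², so pc = 4.552 MeV.
λ = hc/(pc) = 1240 MeV·fm / 4.552 MeV = 272 fm.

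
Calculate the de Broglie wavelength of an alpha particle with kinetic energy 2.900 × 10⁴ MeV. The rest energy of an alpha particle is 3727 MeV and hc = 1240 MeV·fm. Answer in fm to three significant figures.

λ = 0.0381 fm

Total energy E = KE + m₀c² = 2.900 × 10⁴ + 3727 = 32727 MeV.
(pc)² = E² − (m₀c²)² = (32727)² − (3727)² = 1.057 × 10⁹ MeV², so pc = 3.251 × 10⁴ MeV.
λ = hc/(pc) = 1240 MeV·fm / 3.251 × 10⁴ MeV = 0.0381 fm.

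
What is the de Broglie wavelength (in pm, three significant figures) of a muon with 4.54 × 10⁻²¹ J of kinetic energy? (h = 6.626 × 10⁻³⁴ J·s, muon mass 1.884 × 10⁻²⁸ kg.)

p = √(2mKE) = √(2 × 1.884 × 10⁻²⁸ × 4.540 × 10⁻²¹) = 1.308 × 10⁻²⁴ kg·m/s.
λ = h/p = 6.626 × 10⁻³⁴ / 1.308 × 10⁻²⁴ = 5.07 × 10⁻¹⁰ m = 507 pm.

λ = 507 pm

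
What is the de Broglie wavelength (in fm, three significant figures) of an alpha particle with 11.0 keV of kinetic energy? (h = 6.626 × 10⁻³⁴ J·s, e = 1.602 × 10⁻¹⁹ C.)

λ = 137 fm

KE = 11.0 keV = 1.762 × 10⁻¹⁵ J.
p = √(2mKE) = √(2 × 6.645 × 10⁻²⁷ × 1.762 × 10⁻¹⁵) = 4.839 × 10⁻²¹ kg·m/s.
λ = h/p = 6.626 × 10⁻³⁴ / 4.839 × 10⁻²¹ = 1.37 × 10⁻¹³ m = 137 fm.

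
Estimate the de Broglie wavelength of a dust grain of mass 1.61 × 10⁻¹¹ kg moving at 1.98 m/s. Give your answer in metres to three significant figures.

p = mv = 1.61 × 10⁻¹¹ × 1.98 = 3.188 × 10⁻¹¹ kg·m/s.
λ = h/p = 6.626 × 10⁻³⁴ / 3.188 × 10⁻¹¹ = 2.08 × 10⁻²³ m.

λ = 2.08 × 10⁻²³ m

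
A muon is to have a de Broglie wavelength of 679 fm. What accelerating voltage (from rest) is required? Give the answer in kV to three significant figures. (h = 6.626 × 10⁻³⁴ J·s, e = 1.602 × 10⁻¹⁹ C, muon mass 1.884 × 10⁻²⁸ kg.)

p = h/λ = 6.626 × 10⁻³⁴ / 6.790 × 10⁻¹³ = 9.758 × 10⁻²² kg·m/s.
KE = p²/(2m) = 2.527 × 10⁻¹⁵ J.
V = KE/e = 2.527 × 10⁻¹⁵ / (1.602 × 10⁻¹⁹) = 15.8 kV.

V = 15.8 kV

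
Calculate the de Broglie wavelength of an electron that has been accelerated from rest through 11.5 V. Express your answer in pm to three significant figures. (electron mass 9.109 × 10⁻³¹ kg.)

KE = eV = 1.602 × 10⁻¹⁹ × 11.50 = 1.842 × 10⁻¹⁸ J.
p = √(2mKE) = √(2 × 9.109 × 10⁻³¹ × 1.842 × 10⁻¹⁸) = 1.832 × 10⁻²⁴ kg·m/s.
λ = h/p = 6.626 × 10⁻³⁴ / 1.832 × 10⁻²⁴ = 3.62 × 10⁻¹⁰ m = 362 pm.

λ = 362 pm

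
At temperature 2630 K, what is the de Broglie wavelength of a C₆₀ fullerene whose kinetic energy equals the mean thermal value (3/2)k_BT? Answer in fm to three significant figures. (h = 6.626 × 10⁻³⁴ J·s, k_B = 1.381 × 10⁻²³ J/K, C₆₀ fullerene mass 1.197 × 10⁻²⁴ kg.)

λ = 1830 fm

KE = (3/2)k_BT = 1.5 × 1.381 × 10⁻²³ × 2630 = 5.448 × 10⁻²⁰ J.
p = √(2mKE) = √(2 × 1.197 × 10⁻²⁴ × 5.448 × 10⁻²⁰) = 3.611 × 10⁻²² kg·m/s.
λ = h/p = 1.83 × 10⁻¹² m = 1830 fm.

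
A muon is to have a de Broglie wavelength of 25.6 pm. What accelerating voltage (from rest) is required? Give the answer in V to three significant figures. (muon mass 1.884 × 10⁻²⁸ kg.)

p = h/λ = 6.626 × 10⁻³⁴ / 2.560 × 10⁻¹¹ = 2.588 × 10⁻²³ kg·m/s.
KE = p²/(2m) = 1.778 × 10⁻¹⁸ J.
V = KE/e = 1.778 × 10⁻¹⁸ / (1.602 × 10⁻¹⁹) = 11.1 V.

V = 11.1 V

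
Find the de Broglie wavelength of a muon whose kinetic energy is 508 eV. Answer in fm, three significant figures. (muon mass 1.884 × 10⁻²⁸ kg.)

KE = 508 eV = 8.138 × 10⁻¹⁷ J.
p = √(2mKE) = √(2 × 1.884 × 10⁻²⁸ × 8.138 × 10⁻¹⁷) = 1.751 × 10⁻²² kg·m/s.
λ = h/p = 6.626 × 10⁻³⁴ / 1.751 × 10⁻²² = 3.78 × 10⁻¹² m = 3780 fm.

λ = 3780 fm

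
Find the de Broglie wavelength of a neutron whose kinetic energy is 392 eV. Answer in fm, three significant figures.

λ = 1440 fm

KE = 392 eV = 6.280 × 10⁻¹⁷ J.
p = √(2mKE) = √(2 × 1.675 × 10⁻²⁷ × 6.280 × 10⁻¹⁷) = 4.587 × 10⁻²² kg·m/s.
λ = h/p = 6.626 × 10⁻³⁴ / 4.587 × 10⁻²² = 1.44 × 10⁻¹² m = 1440 fm.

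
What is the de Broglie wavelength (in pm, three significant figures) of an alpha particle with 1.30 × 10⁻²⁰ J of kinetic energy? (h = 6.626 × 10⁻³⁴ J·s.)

p = √(2mKE) = √(2 × 6.645 × 10⁻²⁷ × 1.300 × 10⁻²⁰) = 1.314 × 10⁻²³ kg·m/s.
λ = h/p = 6.626 × 10⁻³⁴ / 1.314 × 10⁻²³ = 5.04 × 10⁻¹¹ m = 50.4 pm.

λ = 50.4 pm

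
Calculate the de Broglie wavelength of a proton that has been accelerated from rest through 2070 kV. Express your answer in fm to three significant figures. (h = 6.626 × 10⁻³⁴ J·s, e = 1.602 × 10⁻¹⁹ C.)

λ = 19.9 fm

KE = eV = 1.602 × 10⁻¹⁹ × 2.070 × 10⁶ = 3.316 × 10⁻¹³ J.
p = √(2mKE) = √(2 × 1.673 × 10⁻²⁷ × 3.316 × 10⁻¹³) = 3.331 × 10⁻²⁰ kg·m/s.
λ = h/p = 6.626 × 10⁻³⁴ / 3.331 × 10⁻²⁰ = 1.99 × 10⁻¹⁴ m = 19.9 fm.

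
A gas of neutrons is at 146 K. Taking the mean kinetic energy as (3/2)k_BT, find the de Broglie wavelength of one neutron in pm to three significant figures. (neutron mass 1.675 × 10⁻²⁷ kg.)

KE = (3/2)k_BT = 1.5 × 1.381 × 10⁻²³ × 146 = 3.024 × 10⁻²¹ J.
p = √(2mKE) = √(2 × 1.675 × 10⁻²⁷ × 3.024 × 10⁻²¹) = 3.183 × 10⁻²⁴ kg·m/s.
λ = h/p = 2.08 × 10⁻¹⁰ m = 208 pm.

λ = 208 pm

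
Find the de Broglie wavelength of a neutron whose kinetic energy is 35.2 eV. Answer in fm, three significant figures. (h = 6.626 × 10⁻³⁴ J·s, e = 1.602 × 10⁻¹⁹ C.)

λ = 4820 fm

KE = 35.2 eV = 5.639 × 10⁻¹⁸ J.
p = √(2mKE) = √(2 × 1.675 × 10⁻²⁷ × 5.639 × 10⁻¹⁸) = 1.374 × 10⁻²² kg·m/s.
λ = h/p = 6.626 × 10⁻³⁴ / 1.374 × 10⁻²² = 4.82 × 10⁻¹² m = 4820 fm.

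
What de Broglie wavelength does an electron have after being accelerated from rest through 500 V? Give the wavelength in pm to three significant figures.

KE = eV = 1.602 × 10⁻¹⁹ × 500.0 = 8.010 × 10⁻¹⁷ J.
p = √(2mKE) = √(2 × 9.109 × 10⁻³¹ × 8.010 × 10⁻¹⁷) = 1.208 × 10⁻²³ kg·m/s.
λ = h/p = 6.626 × 10⁻³⁴ / 1.208 × 10⁻²³ = 5.49 × 10⁻¹¹ m = 54.9 pm.

λ = 54.9 pm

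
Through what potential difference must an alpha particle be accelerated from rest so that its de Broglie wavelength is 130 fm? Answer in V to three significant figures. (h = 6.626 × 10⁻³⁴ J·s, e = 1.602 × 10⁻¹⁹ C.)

V = 6100 V

p = h/λ = 6.626 × 10⁻³⁴ / 1.300 × 10⁻¹³ = 5.097 × 10⁻²¹ kg·m/s.
KE = p²/(2m) = 1.955 × 10⁻¹⁵ J.
V = KE/2e = 1.955 × 10⁻¹⁵ / (2 × 1.602 × 10⁻¹⁹) = 6100 V.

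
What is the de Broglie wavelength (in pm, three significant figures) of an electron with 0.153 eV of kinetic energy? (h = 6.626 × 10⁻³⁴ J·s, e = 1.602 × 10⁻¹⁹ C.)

λ = 3140 pm

KE = 0.153 eV = 2.451 × 10⁻²⁰ J.
p = √(2mKE) = √(2 × 9.109 × 10⁻³¹ × 2.451 × 10⁻²⁰) = 2.113 × 10⁻²⁵ kg·m/s.
λ = h/p = 6.626 × 10⁻³⁴ / 2.113 × 10⁻²⁵ = 3.14 × 10⁻⁹ m = 3140 pm.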